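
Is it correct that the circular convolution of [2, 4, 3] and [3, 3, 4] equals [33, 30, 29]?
Recompute circular convolution of [2, 4, 3] and [3, 3, 4]: y[0] = 2×3 + 4×4 + 3×3 = 31; y[1] = 2×3 + 4×3 + 3×4 = 30; y[2] = 2×4 + 4×3 + 3×3 = 29 → [31, 30, 29]. Compare to given [33, 30, 29]: they differ at index 0: given 33, correct 31, so answer: No

No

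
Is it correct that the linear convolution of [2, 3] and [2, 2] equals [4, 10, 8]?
Recompute linear convolution of [2, 3] and [2, 2]: y[0] = 2×2 = 4; y[1] = 2×2 + 3×2 = 10; y[2] = 3×2 = 6 → [4, 10, 6]. Compare to given [4, 10, 8]: they differ at index 2: given 8, correct 6, so answer: No

No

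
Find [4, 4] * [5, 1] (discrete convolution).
y[0] = 4×5 = 20; y[1] = 4×1 + 4×5 = 24; y[2] = 4×1 = 4

[20, 24, 4]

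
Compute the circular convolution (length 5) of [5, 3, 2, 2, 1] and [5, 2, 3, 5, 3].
Use y[k] = Σ_j a[j]·b[(k-j) mod 5]. y[0] = 5×5 + 3×3 + 2×5 + 2×3 + 1×2 = 52; y[1] = 5×2 + 3×5 + 2×3 + 2×5 + 1×3 = 44; y[2] = 5×3 + 3×2 + 2×5 + 2×3 + 1×5 = 42; y[3] = 5×5 + 3×3 + 2×2 + 2×5 + 1×3 = 51; y[4] = 5×3 + 3×5 + 2×3 + 2×2 + 1×5 = 45. Result: [52, 44, 42, 51, 45]

[52, 44, 42, 51, 45]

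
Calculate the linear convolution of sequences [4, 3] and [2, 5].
y[0] = 4×2 = 8; y[1] = 4×5 + 3×2 = 26; y[2] = 3×5 = 15

[8, 26, 15]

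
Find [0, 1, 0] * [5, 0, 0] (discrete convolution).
y[0] = 0×5 = 0; y[1] = 0×0 + 1×5 = 5; y[2] = 0×0 + 1×0 + 0×5 = 0; y[3] = 1×0 + 0×0 = 0; y[4] = 0×0 = 0

[0, 5, 0, 0, 0]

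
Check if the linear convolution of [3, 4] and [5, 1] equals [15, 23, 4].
Recompute linear convolution of [3, 4] and [5, 1]: y[0] = 3×5 = 15; y[1] = 3×1 + 4×5 = 23; y[2] = 4×1 = 4 → [15, 23, 4]. Given [15, 23, 4] matches, so answer: Yes

Yes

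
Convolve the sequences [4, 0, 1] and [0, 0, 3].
y[0] = 4×0 = 0; y[1] = 4×0 + 0×0 = 0; y[2] = 4×3 + 0×0 + 1×0 = 12; y[3] = 0×3 + 1×0 = 0; y[4] = 1×3 = 3

[0, 0, 12, 0, 3]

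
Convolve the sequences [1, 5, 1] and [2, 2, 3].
y[0] = 1×2 = 2; y[1] = 1×2 + 5×2 = 12; y[2] = 1×3 + 5×2 + 1×2 = 15; y[3] = 5×3 + 1×2 = 17; y[4] = 1×3 = 3

[2, 12, 15, 17, 3]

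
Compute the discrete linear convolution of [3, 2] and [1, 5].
y[0] = 3×1 = 3; y[1] = 3×5 + 2×1 = 17; y[2] = 2×5 = 10

[3, 17, 10]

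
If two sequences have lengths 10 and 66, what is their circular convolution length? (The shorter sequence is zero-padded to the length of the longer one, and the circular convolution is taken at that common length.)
Circular convolution (zero-padding the shorter input) has length max(m, n) = max(10, 66) = 66

66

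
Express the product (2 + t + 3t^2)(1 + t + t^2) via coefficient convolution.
Ascending coefficients: a = [2, 1, 3], b = [1, 1, 1]. c[0] = 2×1 = 2; c[1] = 2×1 + 1×1 = 3; c[2] = 2×1 + 1×1 + 3×1 = 6; c[3] = 1×1 + 3×1 = 4; c[4] = 3×1 = 3. Result coefficients: [2, 3, 6, 4, 3] → 2 + 3t + 6t^2 + 4t^3 + 3t^4

2 + 3t + 6t^2 + 4t^3 + 3t^4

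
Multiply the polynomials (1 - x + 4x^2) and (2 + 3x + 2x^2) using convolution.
Ascending coefficients: a = [1, -1, 4], b = [2, 3, 2]. c[0] = 1×2 = 2; c[1] = 1×3 + -1×2 = 1; c[2] = 1×2 + -1×3 + 4×2 = 7; c[3] = -1×2 + 4×3 = 10; c[4] = 4×2 = 8. Result coefficients: [2, 1, 7, 10, 8] → 2 + x + 7x^2 + 10x^3 + 8x^4

2 + x + 7x^2 + 10x^3 + 8x^4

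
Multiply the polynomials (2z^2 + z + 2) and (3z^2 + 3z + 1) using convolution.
Ascending coefficients: a = [2, 1, 2], b = [1, 3, 3]. c[0] = 2×1 = 2; c[1] = 2×3 + 1×1 = 7; c[2] = 2×3 + 1×3 + 2×1 = 11; c[3] = 1×3 + 2×3 = 9; c[4] = 2×3 = 6. Result coefficients: [2, 7, 11, 9, 6] → 6z^4 + 9z^3 + 11z^2 + 7z + 2

6z^4 + 9z^3 + 11z^2 + 7z + 2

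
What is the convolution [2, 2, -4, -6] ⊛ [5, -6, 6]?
y[0] = 2×5 = 10; y[1] = 2×-6 + 2×5 = -2; y[2] = 2×6 + 2×-6 + -4×5 = -20; y[3] = 2×6 + -4×-6 + -6×5 = 6; y[4] = -4×6 + -6×-6 = 12; y[5] = -6×6 = -36

[10, -2, -20, 6, 12, -36]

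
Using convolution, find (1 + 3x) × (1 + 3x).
Ascending coefficients: a = [1, 3], b = [1, 3]. c[0] = 1×1 = 1; c[1] = 1×3 + 3×1 = 6; c[2] = 3×3 = 9. Result coefficients: [1, 6, 9] → 1 + 6x + 9x^2

1 + 6x + 9x^2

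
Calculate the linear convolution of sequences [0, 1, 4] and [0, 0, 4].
y[0] = 0×0 = 0; y[1] = 0×0 + 1×0 = 0; y[2] = 0×4 + 1×0 + 4×0 = 0; y[3] = 1×4 + 4×0 = 4; y[4] = 4×4 = 16

[0, 0, 0, 4, 16]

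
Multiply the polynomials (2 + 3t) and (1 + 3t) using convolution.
Ascending coefficients: a = [2, 3], b = [1, 3]. c[0] = 2×1 = 2; c[1] = 2×3 + 3×1 = 9; c[2] = 3×3 = 9. Result coefficients: [2, 9, 9] → 2 + 9t + 9t^2

2 + 9t + 9t^2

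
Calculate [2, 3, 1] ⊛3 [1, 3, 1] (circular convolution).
Use y[k] = Σ_j u[j]·v[(k-j) mod 3]. y[0] = 2×1 + 3×1 + 1×3 = 8; y[1] = 2×3 + 3×1 + 1×1 = 10; y[2] = 2×1 + 3×3 + 1×1 = 12. Result: [8, 10, 12]

[8, 10, 12]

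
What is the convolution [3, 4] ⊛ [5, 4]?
y[0] = 3×5 = 15; y[1] = 3×4 + 4×5 = 32; y[2] = 4×4 = 16

[15, 32, 16]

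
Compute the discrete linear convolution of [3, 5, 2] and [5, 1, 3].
y[0] = 3×5 = 15; y[1] = 3×1 + 5×5 = 28; y[2] = 3×3 + 5×1 + 2×5 = 24; y[3] = 5×3 + 2×1 = 17; y[4] = 2×3 = 6

[15, 28, 24, 17, 6]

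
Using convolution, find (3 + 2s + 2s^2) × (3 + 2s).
Ascending coefficients: a = [3, 2, 2], b = [3, 2]. c[0] = 3×3 = 9; c[1] = 3×2 + 2×3 = 12; c[2] = 2×2 + 2×3 = 10; c[3] = 2×2 = 4. Result coefficients: [9, 12, 10, 4] → 9 + 12s + 10s^2 + 4s^3

9 + 12s + 10s^2 + 4s^3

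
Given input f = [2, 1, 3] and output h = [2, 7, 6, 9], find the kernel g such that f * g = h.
Output length 4 = len(f) + len(g) - 1 ⇒ len(g) = 2. Solve g forward using g[k] = (h[k] - Σ_{i≥1} f[i]·g[k-i]) / f[0]: g[0] = h[0] / f[0] = 2 / 2 = 1; g[1] = (h[1] - 1×1) / f[0] = (7 - 1×1) / 2 = 3. So g = [1, 3]. Forward-check [2, 1, 3] * [1, 3]: h[0] = 2×1 = 2; h[1] = 2×3 + 1×1 = 7; h[2] = 1×3 + 3×1 = 6; h[3] = 3×3 = 9 → [2, 7, 6, 9] ✓

[1, 3]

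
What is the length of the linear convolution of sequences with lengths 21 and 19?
Linear/full convolution length: m + n - 1 = 21 + 19 - 1 = 39

39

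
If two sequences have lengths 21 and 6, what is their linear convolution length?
Linear/full convolution length: m + n - 1 = 21 + 6 - 1 = 26

26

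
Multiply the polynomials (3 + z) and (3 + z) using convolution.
Ascending coefficients: a = [3, 1], b = [3, 1]. c[0] = 3×3 = 9; c[1] = 3×1 + 1×3 = 6; c[2] = 1×1 = 1. Result coefficients: [9, 6, 1] → 9 + 6z + z^2

9 + 6z + z^2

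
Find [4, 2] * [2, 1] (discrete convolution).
y[0] = 4×2 = 8; y[1] = 4×1 + 2×2 = 8; y[2] = 2×1 = 2

[8, 8, 2]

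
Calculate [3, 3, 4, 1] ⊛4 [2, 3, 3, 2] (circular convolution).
Use y[k] = Σ_j u[j]·v[(k-j) mod 4]. y[0] = 3×2 + 3×2 + 4×3 + 1×3 = 27; y[1] = 3×3 + 3×2 + 4×2 + 1×3 = 26; y[2] = 3×3 + 3×3 + 4×2 + 1×2 = 28; y[3] = 3×2 + 3×3 + 4×3 + 1×2 = 29. Result: [27, 26, 28, 29]

[27, 26, 28, 29]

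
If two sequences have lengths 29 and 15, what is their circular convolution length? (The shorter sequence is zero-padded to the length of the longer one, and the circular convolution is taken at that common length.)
Circular convolution (zero-padding the shorter input) has length max(m, n) = max(29, 15) = 29

29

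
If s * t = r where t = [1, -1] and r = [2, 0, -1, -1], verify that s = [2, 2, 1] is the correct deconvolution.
Forward-compute [2, 2, 1] * [1, -1]: r[0] = 2×1 = 2; r[1] = 2×-1 + 2×1 = 0; r[2] = 2×-1 + 1×1 = -1; r[3] = 1×-1 = -1 → [2, 0, -1, -1]. Matches given r = [2, 0, -1, -1], so verified.

Verified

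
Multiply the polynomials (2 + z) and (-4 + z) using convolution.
Ascending coefficients: a = [2, 1], b = [-4, 1]. c[0] = 2×-4 = -8; c[1] = 2×1 + 1×-4 = -2; c[2] = 1×1 = 1. Result coefficients: [-8, -2, 1] → -8 - 2z + z^2

-8 - 2z + z^2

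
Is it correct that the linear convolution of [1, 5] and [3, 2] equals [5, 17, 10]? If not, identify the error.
Recompute linear convolution of [1, 5] and [3, 2]: y[0] = 1×3 = 3; y[1] = 1×2 + 5×3 = 17; y[2] = 5×2 = 10 → [3, 17, 10]. Compare to given [5, 17, 10]: they differ at index 0: given 5, correct 3, so answer: No

No. Error at index 0: given 5, correct 3.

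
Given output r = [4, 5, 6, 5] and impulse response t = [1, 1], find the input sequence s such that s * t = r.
Deconvolve r=[4, 5, 6, 5] by t=[1, 1]. Since t[0]=1, solve forward: s[0] = r[0] / 1 = 4; s[1] = (r[1] - 4×1) / 1 = 1; s[2] = (r[2] - 1×1) / 1 = 5. So s = [4, 1, 5]. Check by forward convolution: r[0] = 4×1 = 4; r[1] = 4×1 + 1×1 = 5; r[2] = 1×1 + 5×1 = 6; r[3] = 5×1 = 5

[4, 1, 5]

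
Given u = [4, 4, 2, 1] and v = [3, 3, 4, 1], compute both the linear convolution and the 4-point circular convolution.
Linear: y_lin[0] = 4×3 = 12; y_lin[1] = 4×3 + 4×3 = 24; y_lin[2] = 4×4 + 4×3 + 2×3 = 34; y_lin[3] = 4×1 + 4×4 + 2×3 + 1×3 = 29; y_lin[4] = 4×1 + 2×4 + 1×3 = 15; y_lin[5] = 2×1 + 1×4 = 6; y_lin[6] = 1×1 = 1 → [12, 24, 34, 29, 15, 6, 1]. Circular (length 4): y[0] = 4×3 + 4×1 + 2×4 + 1×3 = 27; y[1] = 4×3 + 4×3 + 2×1 + 1×4 = 30; y[2] = 4×4 + 4×3 + 2×3 + 1×1 = 35; y[3] = 4×1 + 4×4 + 2×3 + 1×3 = 29 → [27, 30, 35, 29]

Linear: [12, 24, 34, 29, 15, 6, 1], Circular: [27, 30, 35, 29]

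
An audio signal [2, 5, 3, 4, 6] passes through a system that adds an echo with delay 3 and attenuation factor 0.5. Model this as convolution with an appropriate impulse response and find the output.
Direct-path + delayed-attenuated-path model → impulse response h = [1, 0, 0, 0.5] (1 at lag 0, 0.5 at lag 3). Output y[n] = x[n] + 0.5·x[n - 3] (with x[n] = 0 outside 0..4): y[0] = 2 + 0.5×0 = 2; y[1] = 5 + 0.5×0 = 5; y[2] = 3 + 0.5×0 = 3; y[3] = 4 + 0.5×2 = 5.0; y[4] = 6 + 0.5×5 = 8.5; y[5] = 0 + 0.5×3 = 1.5; y[6] = 0 + 0.5×4 = 2.0; y[7] = 0 + 0.5×6 = 3.0. So y = [2, 5, 3, 5.0, 8.5, 1.5, 2.0, 3.0]

[2, 5, 3, 5.0, 8.5, 1.5, 2.0, 3.0]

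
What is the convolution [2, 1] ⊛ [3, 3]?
y[0] = 2×3 = 6; y[1] = 2×3 + 1×3 = 9; y[2] = 1×3 = 3

[6, 9, 3]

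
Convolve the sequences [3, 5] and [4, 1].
y[0] = 3×4 = 12; y[1] = 3×1 + 5×4 = 23; y[2] = 5×1 = 5

[12, 23, 5]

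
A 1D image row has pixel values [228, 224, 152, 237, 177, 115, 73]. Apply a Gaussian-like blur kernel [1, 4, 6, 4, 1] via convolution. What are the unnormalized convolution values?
Convolve image row [228, 224, 152, 237, 177, 115, 73] with kernel [1, 4, 6, 4, 1]: y[0] = 228×1 = 228; y[1] = 228×4 + 224×1 = 1136; y[2] = 228×6 + 224×4 + 152×1 = 2416; y[3] = 228×4 + 224×6 + 152×4 + 237×1 = 3101; y[4] = 228×1 + 224×4 + 152×6 + 237×4 + 177×1 = 3161; y[5] = 224×1 + 152×4 + 237×6 + 177×4 + 115×1 = 3077; y[6] = 152×1 + 237×4 + 177×6 + 115×4 + 73×1 = 2695; y[7] = 237×1 + 177×4 + 115×6 + 73×4 = 1927; y[8] = 177×1 + 115×4 + 73×6 = 1075; y[9] = 115×1 + 73×4 = 407; y[10] = 73×1 = 73 → [228, 1136, 2416, 3101, 3161, 3077, 2695, 1927, 1075, 407, 73]. Normalization factor = sum(kernel) = 16.

[228, 1136, 2416, 3101, 3161, 3077, 2695, 1927, 1075, 407, 73]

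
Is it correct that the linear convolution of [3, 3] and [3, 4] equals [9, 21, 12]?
Recompute linear convolution of [3, 3] and [3, 4]: y[0] = 3×3 = 9; y[1] = 3×4 + 3×3 = 21; y[2] = 3×4 = 12 → [9, 21, 12]. Given [9, 21, 12] matches, so answer: Yes

Yes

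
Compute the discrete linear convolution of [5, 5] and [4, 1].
y[0] = 5×4 = 20; y[1] = 5×1 + 5×4 = 25; y[2] = 5×1 = 5

[20, 25, 5]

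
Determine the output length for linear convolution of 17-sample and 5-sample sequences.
Linear/full convolution length: m + n - 1 = 17 + 5 - 1 = 21

21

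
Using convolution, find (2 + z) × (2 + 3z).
Ascending coefficients: a = [2, 1], b = [2, 3]. c[0] = 2×2 = 4; c[1] = 2×3 + 1×2 = 8; c[2] = 1×3 = 3. Result coefficients: [4, 8, 3] → 4 + 8z + 3z^2

4 + 8z + 3z^2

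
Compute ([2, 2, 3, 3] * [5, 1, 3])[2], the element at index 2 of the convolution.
Use y[k] = Σ_i a[i]·b[k-i] at k=2. y[2] = 2×3 + 2×1 + 3×5 = 23

23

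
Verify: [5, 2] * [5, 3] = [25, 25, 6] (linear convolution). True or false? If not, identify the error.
Recompute linear convolution of [5, 2] and [5, 3]: y[0] = 5×5 = 25; y[1] = 5×3 + 2×5 = 25; y[2] = 2×3 = 6 → [25, 25, 6]. Given [25, 25, 6] matches, so answer: Yes

Yes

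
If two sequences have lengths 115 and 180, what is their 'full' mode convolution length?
Linear/full convolution length: m + n - 1 = 115 + 180 - 1 = 294

294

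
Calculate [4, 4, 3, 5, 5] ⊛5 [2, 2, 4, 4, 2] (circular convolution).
Use y[k] = Σ_j x[j]·h[(k-j) mod 5]. y[0] = 4×2 + 4×2 + 3×4 + 5×4 + 5×2 = 58; y[1] = 4×2 + 4×2 + 3×2 + 5×4 + 5×4 = 62; y[2] = 4×4 + 4×2 + 3×2 + 5×2 + 5×4 = 60; y[3] = 4×4 + 4×4 + 3×2 + 5×2 + 5×2 = 58; y[4] = 4×2 + 4×4 + 3×4 + 5×2 + 5×2 = 56. Result: [58, 62, 60, 58, 56]

[58, 62, 60, 58, 56]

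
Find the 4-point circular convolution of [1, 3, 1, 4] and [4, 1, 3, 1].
Use y[k] = Σ_j x[j]·h[(k-j) mod 4]. y[0] = 1×4 + 3×1 + 1×3 + 4×1 = 14; y[1] = 1×1 + 3×4 + 1×1 + 4×3 = 26; y[2] = 1×3 + 3×1 + 1×4 + 4×1 = 14; y[3] = 1×1 + 3×3 + 1×1 + 4×4 = 27. Result: [14, 26, 14, 27]

[14, 26, 14, 27]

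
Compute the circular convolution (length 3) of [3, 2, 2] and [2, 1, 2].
Use y[k] = Σ_j s[j]·t[(k-j) mod 3]. y[0] = 3×2 + 2×2 + 2×1 = 12; y[1] = 3×1 + 2×2 + 2×2 = 11; y[2] = 3×2 + 2×1 + 2×2 = 12. Result: [12, 11, 12]

[12, 11, 12]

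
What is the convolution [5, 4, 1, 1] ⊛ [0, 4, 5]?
y[0] = 5×0 = 0; y[1] = 5×4 + 4×0 = 20; y[2] = 5×5 + 4×4 + 1×0 = 41; y[3] = 4×5 + 1×4 + 1×0 = 24; y[4] = 1×5 + 1×4 = 9; y[5] = 1×5 = 5

[0, 20, 41, 24, 9, 5]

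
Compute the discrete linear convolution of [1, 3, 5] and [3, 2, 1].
y[0] = 1×3 = 3; y[1] = 1×2 + 3×3 = 11; y[2] = 1×1 + 3×2 + 5×3 = 22; y[3] = 3×1 + 5×2 = 13; y[4] = 5×1 = 5

[3, 11, 22, 13, 5]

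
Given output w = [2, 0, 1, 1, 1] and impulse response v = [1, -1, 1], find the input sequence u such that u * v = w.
Deconvolve w=[2, 0, 1, 1, 1] by v=[1, -1, 1]. Since v[0]=1, solve forward: u[0] = w[0] / 1 = 2; u[1] = (w[1] - 2×-1) / 1 = 2; u[2] = (w[2] - 2×-1 - 2×1) / 1 = 1. So u = [2, 2, 1]. Check by forward convolution: w[0] = 2×1 = 2; w[1] = 2×-1 + 2×1 = 0; w[2] = 2×1 + 2×-1 + 1×1 = 1; w[3] = 2×1 + 1×-1 = 1; w[4] = 1×1 = 1

[2, 2, 1]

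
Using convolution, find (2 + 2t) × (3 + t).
Ascending coefficients: a = [2, 2], b = [3, 1]. c[0] = 2×3 = 6; c[1] = 2×1 + 2×3 = 8; c[2] = 2×1 = 2. Result coefficients: [6, 8, 2] → 6 + 8t + 2t^2

6 + 8t + 2t^2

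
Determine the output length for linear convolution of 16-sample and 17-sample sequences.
Linear/full convolution length: m + n - 1 = 16 + 17 - 1 = 32

32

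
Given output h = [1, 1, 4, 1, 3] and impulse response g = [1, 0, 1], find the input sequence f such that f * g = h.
Deconvolve h=[1, 1, 4, 1, 3] by g=[1, 0, 1]. Since g[0]=1, solve forward: f[0] = h[0] / 1 = 1; f[1] = (h[1] - 1×0) / 1 = 1; f[2] = (h[2] - 1×0 - 1×1) / 1 = 3. So f = [1, 1, 3]. Check by forward convolution: h[0] = 1×1 = 1; h[1] = 1×0 + 1×1 = 1; h[2] = 1×1 + 1×0 + 3×1 = 4; h[3] = 1×1 + 3×0 = 1; h[4] = 3×1 = 3

[1, 1, 3]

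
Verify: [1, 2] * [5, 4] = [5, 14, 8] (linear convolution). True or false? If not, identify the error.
Recompute linear convolution of [1, 2] and [5, 4]: y[0] = 1×5 = 5; y[1] = 1×4 + 2×5 = 14; y[2] = 2×4 = 8 → [5, 14, 8]. Given [5, 14, 8] matches, so answer: Yes

Yes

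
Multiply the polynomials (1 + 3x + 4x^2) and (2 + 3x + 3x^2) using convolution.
Ascending coefficients: a = [1, 3, 4], b = [2, 3, 3]. c[0] = 1×2 = 2; c[1] = 1×3 + 3×2 = 9; c[2] = 1×3 + 3×3 + 4×2 = 20; c[3] = 3×3 + 4×3 = 21; c[4] = 4×3 = 12. Result coefficients: [2, 9, 20, 21, 12] → 2 + 9x + 20x^2 + 21x^3 + 12x^4

2 + 9x + 20x^2 + 21x^3 + 12x^4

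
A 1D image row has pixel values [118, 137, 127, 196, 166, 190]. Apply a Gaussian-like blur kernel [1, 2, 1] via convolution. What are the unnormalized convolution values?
Convolve image row [118, 137, 127, 196, 166, 190] with kernel [1, 2, 1]: y[0] = 118×1 = 118; y[1] = 118×2 + 137×1 = 373; y[2] = 118×1 + 137×2 + 127×1 = 519; y[3] = 137×1 + 127×2 + 196×1 = 587; y[4] = 127×1 + 196×2 + 166×1 = 685; y[5] = 196×1 + 166×2 + 190×1 = 718; y[6] = 166×1 + 190×2 = 546; y[7] = 190×1 = 190 → [118, 373, 519, 587, 685, 718, 546, 190]. Normalization factor = sum(kernel) = 4.

[118, 373, 519, 587, 685, 718, 546, 190]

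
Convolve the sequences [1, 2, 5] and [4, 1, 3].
y[0] = 1×4 = 4; y[1] = 1×1 + 2×4 = 9; y[2] = 1×3 + 2×1 + 5×4 = 25; y[3] = 2×3 + 5×1 = 11; y[4] = 5×3 = 15

[4, 9, 25, 11, 15]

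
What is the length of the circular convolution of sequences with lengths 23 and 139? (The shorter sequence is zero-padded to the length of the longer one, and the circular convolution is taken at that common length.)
Circular convolution (zero-padding the shorter input) has length max(m, n) = max(23, 139) = 139

139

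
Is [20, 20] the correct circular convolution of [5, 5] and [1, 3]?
Recompute circular convolution of [5, 5] and [1, 3]: y[0] = 5×1 + 5×3 = 20; y[1] = 5×3 + 5×1 = 20 → [20, 20]. Given [20, 20] matches, so answer: Yes

Yes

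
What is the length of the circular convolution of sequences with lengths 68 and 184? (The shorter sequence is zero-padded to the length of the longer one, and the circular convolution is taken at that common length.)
Circular convolution (zero-padding the shorter input) has length max(m, n) = max(68, 184) = 184

184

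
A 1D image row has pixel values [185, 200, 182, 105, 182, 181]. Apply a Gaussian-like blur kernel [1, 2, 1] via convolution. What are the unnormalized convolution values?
Convolve image row [185, 200, 182, 105, 182, 181] with kernel [1, 2, 1]: y[0] = 185×1 = 185; y[1] = 185×2 + 200×1 = 570; y[2] = 185×1 + 200×2 + 182×1 = 767; y[3] = 200×1 + 182×2 + 105×1 = 669; y[4] = 182×1 + 105×2 + 182×1 = 574; y[5] = 105×1 + 182×2 + 181×1 = 650; y[6] = 182×1 + 181×2 = 544; y[7] = 181×1 = 181 → [185, 570, 767, 669, 574, 650, 544, 181]. Normalization factor = sum(kernel) = 4.

[185, 570, 767, 669, 574, 650, 544, 181]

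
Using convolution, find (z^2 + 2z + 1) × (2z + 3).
Ascending coefficients: a = [1, 2, 1], b = [3, 2]. c[0] = 1×3 = 3; c[1] = 1×2 + 2×3 = 8; c[2] = 2×2 + 1×3 = 7; c[3] = 1×2 = 2. Result coefficients: [3, 8, 7, 2] → 2z^3 + 7z^2 + 8z + 3

2z^3 + 7z^2 + 8z + 3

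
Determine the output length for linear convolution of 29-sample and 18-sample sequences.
Linear/full convolution length: m + n - 1 = 29 + 18 - 1 = 46

46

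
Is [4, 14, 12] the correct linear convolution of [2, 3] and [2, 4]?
Recompute linear convolution of [2, 3] and [2, 4]: y[0] = 2×2 = 4; y[1] = 2×4 + 3×2 = 14; y[2] = 3×4 = 12 → [4, 14, 12]. Given [4, 14, 12] matches, so answer: Yes

Yes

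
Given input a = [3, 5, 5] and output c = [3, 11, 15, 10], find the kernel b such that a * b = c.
Output length 4 = len(a) + len(b) - 1 ⇒ len(b) = 2. Solve b forward using b[k] = (c[k] - Σ_{i≥1} a[i]·b[k-i]) / a[0]: b[0] = c[0] / a[0] = 3 / 3 = 1; b[1] = (c[1] - 5×1) / a[0] = (11 - 5×1) / 3 = 2. So b = [1, 2]. Forward-check [3, 5, 5] * [1, 2]: c[0] = 3×1 = 3; c[1] = 3×2 + 5×1 = 11; c[2] = 5×2 + 5×1 = 15; c[3] = 5×2 = 10 → [3, 11, 15, 10] ✓

[1, 2]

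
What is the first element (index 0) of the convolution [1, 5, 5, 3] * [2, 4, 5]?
Use y[k] = Σ_i a[i]·b[k-i] at k=0. y[0] = 1×2 = 2

2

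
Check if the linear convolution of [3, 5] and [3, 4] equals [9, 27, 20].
Recompute linear convolution of [3, 5] and [3, 4]: y[0] = 3×3 = 9; y[1] = 3×4 + 5×3 = 27; y[2] = 5×4 = 20 → [9, 27, 20]. Given [9, 27, 20] matches, so answer: Yes

Yes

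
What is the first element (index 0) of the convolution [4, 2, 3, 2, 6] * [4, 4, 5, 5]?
Use y[k] = Σ_i a[i]·b[k-i] at k=0. y[0] = 4×4 = 16

16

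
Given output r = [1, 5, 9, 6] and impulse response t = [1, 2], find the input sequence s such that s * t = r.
Deconvolve r=[1, 5, 9, 6] by t=[1, 2]. Since t[0]=1, solve forward: s[0] = r[0] / 1 = 1; s[1] = (r[1] - 1×2) / 1 = 3; s[2] = (r[2] - 3×2) / 1 = 3. So s = [1, 3, 3]. Check by forward convolution: r[0] = 1×1 = 1; r[1] = 1×2 + 3×1 = 5; r[2] = 3×2 + 3×1 = 9; r[3] = 3×2 = 6

[1, 3, 3]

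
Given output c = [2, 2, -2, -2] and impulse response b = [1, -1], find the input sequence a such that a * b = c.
Deconvolve c=[2, 2, -2, -2] by b=[1, -1]. Since b[0]=1, solve forward: a[0] = c[0] / 1 = 2; a[1] = (c[1] - 2×-1) / 1 = 4; a[2] = (c[2] - 4×-1) / 1 = 2. So a = [2, 4, 2]. Check by forward convolution: c[0] = 2×1 = 2; c[1] = 2×-1 + 4×1 = 2; c[2] = 4×-1 + 2×1 = -2; c[3] = 2×-1 = -2

[2, 4, 2]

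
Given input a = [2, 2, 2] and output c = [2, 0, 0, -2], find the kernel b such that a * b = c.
Output length 4 = len(a) + len(b) - 1 ⇒ len(b) = 2. Solve b forward using b[k] = (c[k] - Σ_{i≥1} a[i]·b[k-i]) / a[0]: b[0] = c[0] / a[0] = 2 / 2 = 1; b[1] = (c[1] - 2×1) / a[0] = (0 - 2×1) / 2 = -1. So b = [1, -1]. Forward-check [2, 2, 2] * [1, -1]: c[0] = 2×1 = 2; c[1] = 2×-1 + 2×1 = 0; c[2] = 2×-1 + 2×1 = 0; c[3] = 2×-1 = -2 → [2, 0, 0, -2] ✓

[1, -1]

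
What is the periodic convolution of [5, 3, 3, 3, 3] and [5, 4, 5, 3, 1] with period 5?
Use y[k] = Σ_j f[j]·g[(k-j) mod 5]. y[0] = 5×5 + 3×1 + 3×3 + 3×5 + 3×4 = 64; y[1] = 5×4 + 3×5 + 3×1 + 3×3 + 3×5 = 62; y[2] = 5×5 + 3×4 + 3×5 + 3×1 + 3×3 = 64; y[3] = 5×3 + 3×5 + 3×4 + 3×5 + 3×1 = 60; y[4] = 5×1 + 3×3 + 3×5 + 3×4 + 3×5 = 56. Result: [64, 62, 64, 60, 56]

[64, 62, 64, 60, 56]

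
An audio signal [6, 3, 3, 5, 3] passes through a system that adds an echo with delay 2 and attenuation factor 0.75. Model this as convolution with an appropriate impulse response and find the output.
Direct-path + delayed-attenuated-path model → impulse response h = [1, 0, 0.75] (1 at lag 0, 0.75 at lag 2). Output y[n] = x[n] + 0.75·x[n - 2] (with x[n] = 0 outside 0..4): y[0] = 6 + 0.75×0 = 6; y[1] = 3 + 0.75×0 = 3; y[2] = 3 + 0.75×6 = 7.5; y[3] = 5 + 0.75×3 = 7.25; y[4] = 3 + 0.75×3 = 5.25; y[5] = 0 + 0.75×5 = 3.75; y[6] = 0 + 0.75×3 = 2.25. So y = [6, 3, 7.5, 7.25, 5.25, 3.75, 2.25]

[6, 3, 7.5, 7.25, 5.25, 3.75, 2.25]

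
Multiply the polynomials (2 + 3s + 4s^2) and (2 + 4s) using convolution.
Ascending coefficients: a = [2, 3, 4], b = [2, 4]. c[0] = 2×2 = 4; c[1] = 2×4 + 3×2 = 14; c[2] = 3×4 + 4×2 = 20; c[3] = 4×4 = 16. Result coefficients: [4, 14, 20, 16] → 4 + 14s + 20s^2 + 16s^3

4 + 14s + 20s^2 + 16s^3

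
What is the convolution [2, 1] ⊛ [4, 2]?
y[0] = 2×4 = 8; y[1] = 2×2 + 1×4 = 8; y[2] = 1×2 = 2

[8, 8, 2]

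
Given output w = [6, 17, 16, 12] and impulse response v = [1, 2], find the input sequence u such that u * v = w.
Deconvolve w=[6, 17, 16, 12] by v=[1, 2]. Since v[0]=1, solve forward: u[0] = w[0] / 1 = 6; u[1] = (w[1] - 6×2) / 1 = 5; u[2] = (w[2] - 5×2) / 1 = 6. So u = [6, 5, 6]. Check by forward convolution: w[0] = 6×1 = 6; w[1] = 6×2 + 5×1 = 17; w[2] = 5×2 + 6×1 = 16; w[3] = 6×2 = 12

[6, 5, 6]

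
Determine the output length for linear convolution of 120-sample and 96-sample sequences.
Linear/full convolution length: m + n - 1 = 120 + 96 - 1 = 215

215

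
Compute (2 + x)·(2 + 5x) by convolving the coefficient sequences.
Ascending coefficients: a = [2, 1], b = [2, 5]. c[0] = 2×2 = 4; c[1] = 2×5 + 1×2 = 12; c[2] = 1×5 = 5. Result coefficients: [4, 12, 5] → 4 + 12x + 5x^2

4 + 12x + 5x^2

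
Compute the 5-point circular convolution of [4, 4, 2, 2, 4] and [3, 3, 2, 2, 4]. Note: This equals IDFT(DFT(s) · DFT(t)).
Either evaluate y[k] = Σ_j s[j]·t[(k-j) mod 5] directly, or use IDFT(DFT(s) · DFT(t)). y[0] = 4×3 + 4×4 + 2×2 + 2×2 + 4×3 = 48; y[1] = 4×3 + 4×3 + 2×4 + 2×2 + 4×2 = 44; y[2] = 4×2 + 4×3 + 2×3 + 2×4 + 4×2 = 42; y[3] = 4×2 + 4×2 + 2×3 + 2×3 + 4×4 = 44; y[4] = 4×4 + 4×2 + 2×2 + 2×3 + 4×3 = 46. Result: [48, 44, 42, 44, 46]

[48, 44, 42, 44, 46]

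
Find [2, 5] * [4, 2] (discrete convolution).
y[0] = 2×4 = 8; y[1] = 2×2 + 5×4 = 24; y[2] = 5×2 = 10

[8, 24, 10]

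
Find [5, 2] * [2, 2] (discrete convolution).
y[0] = 5×2 = 10; y[1] = 5×2 + 2×2 = 14; y[2] = 2×2 = 4

[10, 14, 4]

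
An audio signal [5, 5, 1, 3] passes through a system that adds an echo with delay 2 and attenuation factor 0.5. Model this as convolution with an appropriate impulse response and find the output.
Direct-path + delayed-attenuated-path model → impulse response h = [1, 0, 0.5] (1 at lag 0, 0.5 at lag 2). Output y[n] = x[n] + 0.5·x[n - 2] (with x[n] = 0 outside 0..3): y[0] = 5 + 0.5×0 = 5; y[1] = 5 + 0.5×0 = 5; y[2] = 1 + 0.5×5 = 3.5; y[3] = 3 + 0.5×5 = 5.5; y[4] = 0 + 0.5×1 = 0.5; y[5] = 0 + 0.5×3 = 1.5. So y = [5, 5, 3.5, 5.5, 0.5, 1.5]

[5, 5, 3.5, 5.5, 0.5, 1.5]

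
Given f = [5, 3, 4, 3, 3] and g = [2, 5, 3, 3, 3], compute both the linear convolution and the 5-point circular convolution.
Linear: y_lin[0] = 5×2 = 10; y_lin[1] = 5×5 + 3×2 = 31; y_lin[2] = 5×3 + 3×5 + 4×2 = 38; y_lin[3] = 5×3 + 3×3 + 4×5 + 3×2 = 50; y_lin[4] = 5×3 + 3×3 + 4×3 + 3×5 + 3×2 = 57; y_lin[5] = 3×3 + 4×3 + 3×3 + 3×5 = 45; y_lin[6] = 4×3 + 3×3 + 3×3 = 30; y_lin[7] = 3×3 + 3×3 = 18; y_lin[8] = 3×3 = 9 → [10, 31, 38, 50, 57, 45, 30, 18, 9]. Circular (length 5): y[0] = 5×2 + 3×3 + 4×3 + 3×3 + 3×5 = 55; y[1] = 5×5 + 3×2 + 4×3 + 3×3 + 3×3 = 61; y[2] = 5×3 + 3×5 + 4×2 + 3×3 + 3×3 = 56; y[3] = 5×3 + 3×3 + 4×5 + 3×2 + 3×3 = 59; y[4] = 5×3 + 3×3 + 4×3 + 3×5 + 3×2 = 57 → [55, 61, 56, 59, 57]

Linear: [10, 31, 38, 50, 57, 45, 30, 18, 9], Circular: [55, 61, 56, 59, 57]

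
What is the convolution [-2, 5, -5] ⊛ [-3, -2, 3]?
y[0] = -2×-3 = 6; y[1] = -2×-2 + 5×-3 = -11; y[2] = -2×3 + 5×-2 + -5×-3 = -1; y[3] = 5×3 + -5×-2 = 25; y[4] = -5×3 = -15

[6, -11, -1, 25, -15]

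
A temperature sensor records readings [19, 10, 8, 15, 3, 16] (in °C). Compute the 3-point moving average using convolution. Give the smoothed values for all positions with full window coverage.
3-point moving average kernel = [1, 1, 1]. Apply in 'valid' mode (full window coverage): avg[0] = (19 + 10 + 8) / 3 = 12.33; avg[1] = (10 + 8 + 15) / 3 = 11.0; avg[2] = (8 + 15 + 3) / 3 = 8.67; avg[3] = (15 + 3 + 16) / 3 = 11.33. Smoothed values: [12.33, 11.0, 8.67, 11.33]

[12.33, 11.0, 8.67, 11.33]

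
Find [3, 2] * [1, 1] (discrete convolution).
y[0] = 3×1 = 3; y[1] = 3×1 + 2×1 = 5; y[2] = 2×1 = 2

[3, 5, 2]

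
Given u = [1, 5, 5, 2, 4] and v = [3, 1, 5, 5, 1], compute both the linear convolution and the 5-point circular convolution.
Linear: y_lin[0] = 1×3 = 3; y_lin[1] = 1×1 + 5×3 = 16; y_lin[2] = 1×5 + 5×1 + 5×3 = 25; y_lin[3] = 1×5 + 5×5 + 5×1 + 2×3 = 41; y_lin[4] = 1×1 + 5×5 + 5×5 + 2×1 + 4×3 = 65; y_lin[5] = 5×1 + 5×5 + 2×5 + 4×1 = 44; y_lin[6] = 5×1 + 2×5 + 4×5 = 35; y_lin[7] = 2×1 + 4×5 = 22; y_lin[8] = 4×1 = 4 → [3, 16, 25, 41, 65, 44, 35, 22, 4]. Circular (length 5): y[0] = 1×3 + 5×1 + 5×5 + 2×5 + 4×1 = 47; y[1] = 1×1 + 5×3 + 5×1 + 2×5 + 4×5 = 51; y[2] = 1×5 + 5×1 + 5×3 + 2×1 + 4×5 = 47; y[3] = 1×5 + 5×5 + 5×1 + 2×3 + 4×1 = 45; y[4] = 1×1 + 5×5 + 5×5 + 2×1 + 4×3 = 65 → [47, 51, 47, 45, 65]

Linear: [3, 16, 25, 41, 65, 44, 35, 22, 4], Circular: [47, 51, 47, 45, 65]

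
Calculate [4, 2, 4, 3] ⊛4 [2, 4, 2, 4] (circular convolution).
Use y[k] = Σ_j u[j]·v[(k-j) mod 4]. y[0] = 4×2 + 2×4 + 4×2 + 3×4 = 36; y[1] = 4×4 + 2×2 + 4×4 + 3×2 = 42; y[2] = 4×2 + 2×4 + 4×2 + 3×4 = 36; y[3] = 4×4 + 2×2 + 4×4 + 3×2 = 42. Result: [36, 42, 36, 42]

[36, 42, 36, 42]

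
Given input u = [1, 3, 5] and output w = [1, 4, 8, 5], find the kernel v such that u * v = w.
Output length 4 = len(u) + len(v) - 1 ⇒ len(v) = 2. Solve v forward using v[k] = (w[k] - Σ_{i≥1} u[i]·v[k-i]) / u[0]: v[0] = w[0] / u[0] = 1 / 1 = 1; v[1] = (w[1] - 3×1) / u[0] = (4 - 3×1) / 1 = 1. So v = [1, 1]. Forward-check [1, 3, 5] * [1, 1]: w[0] = 1×1 = 1; w[1] = 1×1 + 3×1 = 4; w[2] = 3×1 + 5×1 = 8; w[3] = 5×1 = 5 → [1, 4, 8, 5] ✓

[1, 1]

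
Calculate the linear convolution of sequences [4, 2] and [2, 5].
y[0] = 4×2 = 8; y[1] = 4×5 + 2×2 = 24; y[2] = 2×5 = 10

[8, 24, 10]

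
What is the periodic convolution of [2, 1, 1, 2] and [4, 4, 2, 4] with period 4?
Use y[k] = Σ_j u[j]·v[(k-j) mod 4]. y[0] = 2×4 + 1×4 + 1×2 + 2×4 = 22; y[1] = 2×4 + 1×4 + 1×4 + 2×2 = 20; y[2] = 2×2 + 1×4 + 1×4 + 2×4 = 20; y[3] = 2×4 + 1×2 + 1×4 + 2×4 = 22. Result: [22, 20, 20, 22]

[22, 20, 20, 22]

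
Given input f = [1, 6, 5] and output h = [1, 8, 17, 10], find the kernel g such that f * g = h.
Output length 4 = len(f) + len(g) - 1 ⇒ len(g) = 2. Solve g forward using g[k] = (h[k] - Σ_{i≥1} f[i]·g[k-i]) / f[0]: g[0] = h[0] / f[0] = 1 / 1 = 1; g[1] = (h[1] - 6×1) / f[0] = (8 - 6×1) / 1 = 2. So g = [1, 2]. Forward-check [1, 6, 5] * [1, 2]: h[0] = 1×1 = 1; h[1] = 1×2 + 6×1 = 8; h[2] = 6×2 + 5×1 = 17; h[3] = 5×2 = 10 → [1, 8, 17, 10] ✓

[1, 2]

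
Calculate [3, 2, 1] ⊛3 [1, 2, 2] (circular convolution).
Use y[k] = Σ_j a[j]·b[(k-j) mod 3]. y[0] = 3×1 + 2×2 + 1×2 = 9; y[1] = 3×2 + 2×1 + 1×2 = 10; y[2] = 3×2 + 2×2 + 1×1 = 11. Result: [9, 10, 11]

[9, 10, 11]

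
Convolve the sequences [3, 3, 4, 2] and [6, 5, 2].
y[0] = 3×6 = 18; y[1] = 3×5 + 3×6 = 33; y[2] = 3×2 + 3×5 + 4×6 = 45; y[3] = 3×2 + 4×5 + 2×6 = 38; y[4] = 4×2 + 2×5 = 18; y[5] = 2×2 = 4

[18, 33, 45, 38, 18, 4]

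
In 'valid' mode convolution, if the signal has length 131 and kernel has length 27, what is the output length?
'Valid' mode counts only positions where the kernel fully overlaps the signal: m - n + 1 = 131 - 27 + 1 = 105

105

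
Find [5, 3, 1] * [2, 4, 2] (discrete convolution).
y[0] = 5×2 = 10; y[1] = 5×4 + 3×2 = 26; y[2] = 5×2 + 3×4 + 1×2 = 24; y[3] = 3×2 + 1×4 = 10; y[4] = 1×2 = 2

[10, 26, 24, 10, 2]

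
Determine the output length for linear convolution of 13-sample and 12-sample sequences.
Linear/full convolution length: m + n - 1 = 13 + 12 - 1 = 24

24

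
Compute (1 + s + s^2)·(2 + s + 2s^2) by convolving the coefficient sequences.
Ascending coefficients: a = [1, 1, 1], b = [2, 1, 2]. c[0] = 1×2 = 2; c[1] = 1×1 + 1×2 = 3; c[2] = 1×2 + 1×1 + 1×2 = 5; c[3] = 1×2 + 1×1 = 3; c[4] = 1×2 = 2. Result coefficients: [2, 3, 5, 3, 2] → 2 + 3s + 5s^2 + 3s^3 + 2s^4

2 + 3s + 5s^2 + 3s^3 + 2s^4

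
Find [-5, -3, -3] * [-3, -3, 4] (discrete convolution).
y[0] = -5×-3 = 15; y[1] = -5×-3 + -3×-3 = 24; y[2] = -5×4 + -3×-3 + -3×-3 = -2; y[3] = -3×4 + -3×-3 = -3; y[4] = -3×4 = -12

[15, 24, -2, -3, -12]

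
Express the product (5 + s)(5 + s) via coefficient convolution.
Ascending coefficients: a = [5, 1], b = [5, 1]. c[0] = 5×5 = 25; c[1] = 5×1 + 1×5 = 10; c[2] = 1×1 = 1. Result coefficients: [25, 10, 1] → 25 + 10s + s^2

25 + 10s + s^2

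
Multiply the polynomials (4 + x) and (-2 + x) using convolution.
Ascending coefficients: a = [4, 1], b = [-2, 1]. c[0] = 4×-2 = -8; c[1] = 4×1 + 1×-2 = 2; c[2] = 1×1 = 1. Result coefficients: [-8, 2, 1] → -8 + 2x + x^2

-8 + 2x + x^2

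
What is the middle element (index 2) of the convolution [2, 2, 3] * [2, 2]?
Use y[k] = Σ_i a[i]·b[k-i] at k=2. y[2] = 2×2 + 3×2 = 10

10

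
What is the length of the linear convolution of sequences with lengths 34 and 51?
Linear/full convolution length: m + n - 1 = 34 + 51 - 1 = 84

84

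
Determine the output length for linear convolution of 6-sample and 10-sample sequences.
Linear/full convolution length: m + n - 1 = 6 + 10 - 1 = 15

15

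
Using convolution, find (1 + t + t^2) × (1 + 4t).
Ascending coefficients: a = [1, 1, 1], b = [1, 4]. c[0] = 1×1 = 1; c[1] = 1×4 + 1×1 = 5; c[2] = 1×4 + 1×1 = 5; c[3] = 1×4 = 4. Result coefficients: [1, 5, 5, 4] → 1 + 5t + 5t^2 + 4t^3

1 + 5t + 5t^2 + 4t^3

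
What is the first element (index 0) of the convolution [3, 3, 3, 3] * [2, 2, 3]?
Use y[k] = Σ_i a[i]·b[k-i] at k=0. y[0] = 3×2 = 6

6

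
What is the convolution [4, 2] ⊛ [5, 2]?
y[0] = 4×5 = 20; y[1] = 4×2 + 2×5 = 18; y[2] = 2×2 = 4

[20, 18, 4]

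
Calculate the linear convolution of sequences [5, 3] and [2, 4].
y[0] = 5×2 = 10; y[1] = 5×4 + 3×2 = 26; y[2] = 3×4 = 12

[10, 26, 12]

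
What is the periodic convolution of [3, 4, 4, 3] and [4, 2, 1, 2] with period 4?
Use y[k] = Σ_j u[j]·v[(k-j) mod 4]. y[0] = 3×4 + 4×2 + 4×1 + 3×2 = 30; y[1] = 3×2 + 4×4 + 4×2 + 3×1 = 33; y[2] = 3×1 + 4×2 + 4×4 + 3×2 = 33; y[3] = 3×2 + 4×1 + 4×2 + 3×4 = 30. Result: [30, 33, 33, 30]

[30, 33, 33, 30]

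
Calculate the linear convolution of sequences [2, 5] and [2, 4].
y[0] = 2×2 = 4; y[1] = 2×4 + 5×2 = 18; y[2] = 5×4 = 20

[4, 18, 20]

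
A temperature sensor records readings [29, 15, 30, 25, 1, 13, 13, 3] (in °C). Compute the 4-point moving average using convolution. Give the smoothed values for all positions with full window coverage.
4-point moving average kernel = [1, 1, 1, 1]. Apply in 'valid' mode (full window coverage): avg[0] = (29 + 15 + 30 + 25) / 4 = 24.75; avg[1] = (15 + 30 + 25 + 1) / 4 = 17.75; avg[2] = (30 + 25 + 1 + 13) / 4 = 17.25; avg[3] = (25 + 1 + 13 + 13) / 4 = 13.0; avg[4] = (1 + 13 + 13 + 3) / 4 = 7.5. Smoothed values: [24.75, 17.75, 17.25, 13.0, 7.5]

[24.75, 17.75, 17.25, 13.0, 7.5]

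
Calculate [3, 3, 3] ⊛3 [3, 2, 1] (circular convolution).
Use y[k] = Σ_j u[j]·v[(k-j) mod 3]. y[0] = 3×3 + 3×1 + 3×2 = 18; y[1] = 3×2 + 3×3 + 3×1 = 18; y[2] = 3×1 + 3×2 + 3×3 = 18. Result: [18, 18, 18]

[18, 18, 18]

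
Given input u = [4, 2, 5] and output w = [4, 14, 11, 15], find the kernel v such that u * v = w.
Output length 4 = len(u) + len(v) - 1 ⇒ len(v) = 2. Solve v forward using v[k] = (w[k] - Σ_{i≥1} u[i]·v[k-i]) / u[0]: v[0] = w[0] / u[0] = 4 / 4 = 1; v[1] = (w[1] - 2×1) / u[0] = (14 - 2×1) / 4 = 3. So v = [1, 3]. Forward-check [4, 2, 5] * [1, 3]: w[0] = 4×1 = 4; w[1] = 4×3 + 2×1 = 14; w[2] = 2×3 + 5×1 = 11; w[3] = 5×3 = 15 → [4, 14, 11, 15] ✓

[1, 3]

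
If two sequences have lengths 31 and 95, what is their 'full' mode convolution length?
Linear/full convolution length: m + n - 1 = 31 + 95 - 1 = 125

125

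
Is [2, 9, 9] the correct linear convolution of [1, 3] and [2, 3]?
Recompute linear convolution of [1, 3] and [2, 3]: y[0] = 1×2 = 2; y[1] = 1×3 + 3×2 = 9; y[2] = 3×3 = 9 → [2, 9, 9]. Given [2, 9, 9] matches, so answer: Yes

Yes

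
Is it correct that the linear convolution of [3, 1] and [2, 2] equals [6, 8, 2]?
Recompute linear convolution of [3, 1] and [2, 2]: y[0] = 3×2 = 6; y[1] = 3×2 + 1×2 = 8; y[2] = 1×2 = 2 → [6, 8, 2]. Given [6, 8, 2] matches, so answer: Yes

Yes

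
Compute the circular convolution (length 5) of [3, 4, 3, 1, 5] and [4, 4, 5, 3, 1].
Use y[k] = Σ_j u[j]·v[(k-j) mod 5]. y[0] = 3×4 + 4×1 + 3×3 + 1×5 + 5×4 = 50; y[1] = 3×4 + 4×4 + 3×1 + 1×3 + 5×5 = 59; y[2] = 3×5 + 4×4 + 3×4 + 1×1 + 5×3 = 59; y[3] = 3×3 + 4×5 + 3×4 + 1×4 + 5×1 = 50; y[4] = 3×1 + 4×3 + 3×5 + 1×4 + 5×4 = 54. Result: [50, 59, 59, 50, 54]

[50, 59, 59, 50, 54]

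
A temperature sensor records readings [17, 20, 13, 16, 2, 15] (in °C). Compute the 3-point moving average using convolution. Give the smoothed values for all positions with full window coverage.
3-point moving average kernel = [1, 1, 1]. Apply in 'valid' mode (full window coverage): avg[0] = (17 + 20 + 13) / 3 = 16.67; avg[1] = (20 + 13 + 16) / 3 = 16.33; avg[2] = (13 + 16 + 2) / 3 = 10.33; avg[3] = (16 + 2 + 15) / 3 = 11.0. Smoothed values: [16.67, 16.33, 10.33, 11.0]

[16.67, 16.33, 10.33, 11.0]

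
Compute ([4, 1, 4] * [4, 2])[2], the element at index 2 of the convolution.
Use y[k] = Σ_i a[i]·b[k-i] at k=2. y[2] = 1×2 + 4×4 = 18

18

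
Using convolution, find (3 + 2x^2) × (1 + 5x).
Ascending coefficients: a = [3, 0, 2], b = [1, 5]. c[0] = 3×1 = 3; c[1] = 3×5 + 0×1 = 15; c[2] = 0×5 + 2×1 = 2; c[3] = 2×5 = 10. Result coefficients: [3, 15, 2, 10] → 3 + 15x + 2x^2 + 10x^3

3 + 15x + 2x^2 + 10x^3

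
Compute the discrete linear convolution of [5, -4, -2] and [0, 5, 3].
y[0] = 5×0 = 0; y[1] = 5×5 + -4×0 = 25; y[2] = 5×3 + -4×5 + -2×0 = -5; y[3] = -4×3 + -2×5 = -22; y[4] = -2×3 = -6

[0, 25, -5, -22, -6]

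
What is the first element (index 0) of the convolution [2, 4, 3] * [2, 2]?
Use y[k] = Σ_i a[i]·b[k-i] at k=0. y[0] = 2×2 = 4

4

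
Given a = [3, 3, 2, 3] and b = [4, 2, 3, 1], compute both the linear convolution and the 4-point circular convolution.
Linear: y_lin[0] = 3×4 = 12; y_lin[1] = 3×2 + 3×4 = 18; y_lin[2] = 3×3 + 3×2 + 2×4 = 23; y_lin[3] = 3×1 + 3×3 + 2×2 + 3×4 = 28; y_lin[4] = 3×1 + 2×3 + 3×2 = 15; y_lin[5] = 2×1 + 3×3 = 11; y_lin[6] = 3×1 = 3 → [12, 18, 23, 28, 15, 11, 3]. Circular (length 4): y[0] = 3×4 + 3×1 + 2×3 + 3×2 = 27; y[1] = 3×2 + 3×4 + 2×1 + 3×3 = 29; y[2] = 3×3 + 3×2 + 2×4 + 3×1 = 26; y[3] = 3×1 + 3×3 + 2×2 + 3×4 = 28 → [27, 29, 26, 28]

Linear: [12, 18, 23, 28, 15, 11, 3], Circular: [27, 29, 26, 28]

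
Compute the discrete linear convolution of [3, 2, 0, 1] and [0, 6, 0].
y[0] = 3×0 = 0; y[1] = 3×6 + 2×0 = 18; y[2] = 3×0 + 2×6 + 0×0 = 12; y[3] = 2×0 + 0×6 + 1×0 = 0; y[4] = 0×0 + 1×6 = 6; y[5] = 1×0 = 0

[0, 18, 12, 0, 6, 0]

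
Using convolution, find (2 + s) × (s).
Ascending coefficients: a = [2, 1], b = [0, 1]. c[0] = 2×0 = 0; c[1] = 2×1 + 1×0 = 2; c[2] = 1×1 = 1. Result coefficients: [0, 2, 1] → 2s + s^2

2s + s^2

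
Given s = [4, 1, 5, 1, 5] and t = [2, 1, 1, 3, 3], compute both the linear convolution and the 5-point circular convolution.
Linear: y_lin[0] = 4×2 = 8; y_lin[1] = 4×1 + 1×2 = 6; y_lin[2] = 4×1 + 1×1 + 5×2 = 15; y_lin[3] = 4×3 + 1×1 + 5×1 + 1×2 = 20; y_lin[4] = 4×3 + 1×3 + 5×1 + 1×1 + 5×2 = 31; y_lin[5] = 1×3 + 5×3 + 1×1 + 5×1 = 24; y_lin[6] = 5×3 + 1×3 + 5×1 = 23; y_lin[7] = 1×3 + 5×3 = 18; y_lin[8] = 5×3 = 15 → [8, 6, 15, 20, 31, 24, 23, 18, 15]. Circular (length 5): y[0] = 4×2 + 1×3 + 5×3 + 1×1 + 5×1 = 32; y[1] = 4×1 + 1×2 + 5×3 + 1×3 + 5×1 = 29; y[2] = 4×1 + 1×1 + 5×2 + 1×3 + 5×3 = 33; y[3] = 4×3 + 1×1 + 5×1 + 1×2 + 5×3 = 35; y[4] = 4×3 + 1×3 + 5×1 + 1×1 + 5×2 = 31 → [32, 29, 33, 35, 31]

Linear: [8, 6, 15, 20, 31, 24, 23, 18, 15], Circular: [32, 29, 33, 35, 31]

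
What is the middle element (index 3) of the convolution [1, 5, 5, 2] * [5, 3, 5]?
Use y[k] = Σ_i a[i]·b[k-i] at k=3. y[3] = 5×5 + 5×3 + 2×5 = 50

50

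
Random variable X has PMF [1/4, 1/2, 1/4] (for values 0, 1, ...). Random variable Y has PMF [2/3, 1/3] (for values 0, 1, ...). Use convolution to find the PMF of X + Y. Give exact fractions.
P(X+Y=k) = Σ_i P(X=i)·P(Y=k-i) — a convolution of [1/4, 1/2, 1/4] and [2/3, 1/3]. P(X+Y=0) = (1/4)×(2/3) = 1/6; P(X+Y=1) = (1/4)×(1/3) + (1/2)×(2/3) = 1/12 + 1/3 = 5/12; P(X+Y=2) = (1/2)×(1/3) + (1/4)×(2/3) = 1/6 + 1/6 = 1/3; P(X+Y=3) = (1/4)×(1/3) = 1/12. PMF: [1/6, 5/12, 1/3, 1/12] (sums to 1 ✓)

[1/6, 5/12, 1/3, 1/12]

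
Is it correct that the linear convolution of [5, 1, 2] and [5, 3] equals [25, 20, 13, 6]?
Recompute linear convolution of [5, 1, 2] and [5, 3]: y[0] = 5×5 = 25; y[1] = 5×3 + 1×5 = 20; y[2] = 1×3 + 2×5 = 13; y[3] = 2×3 = 6 → [25, 20, 13, 6]. Given [25, 20, 13, 6] matches, so answer: Yes

Yes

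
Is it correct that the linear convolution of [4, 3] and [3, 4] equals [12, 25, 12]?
Recompute linear convolution of [4, 3] and [3, 4]: y[0] = 4×3 = 12; y[1] = 4×4 + 3×3 = 25; y[2] = 3×4 = 12 → [12, 25, 12]. Given [12, 25, 12] matches, so answer: Yes

Yes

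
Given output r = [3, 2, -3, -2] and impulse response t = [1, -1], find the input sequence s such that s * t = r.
Deconvolve r=[3, 2, -3, -2] by t=[1, -1]. Since t[0]=1, solve forward: s[0] = r[0] / 1 = 3; s[1] = (r[1] - 3×-1) / 1 = 5; s[2] = (r[2] - 5×-1) / 1 = 2. So s = [3, 5, 2]. Check by forward convolution: r[0] = 3×1 = 3; r[1] = 3×-1 + 5×1 = 2; r[2] = 5×-1 + 2×1 = -3; r[3] = 2×-1 = -2

[3, 5, 2]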